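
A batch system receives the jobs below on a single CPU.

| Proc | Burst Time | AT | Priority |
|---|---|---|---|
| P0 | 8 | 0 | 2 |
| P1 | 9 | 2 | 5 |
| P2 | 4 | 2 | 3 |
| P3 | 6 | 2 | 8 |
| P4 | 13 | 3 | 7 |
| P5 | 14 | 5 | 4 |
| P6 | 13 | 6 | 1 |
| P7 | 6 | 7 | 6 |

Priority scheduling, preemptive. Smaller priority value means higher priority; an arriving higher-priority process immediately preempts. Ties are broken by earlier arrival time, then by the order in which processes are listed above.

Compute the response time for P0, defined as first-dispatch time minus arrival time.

Gantt: | P0 0-6 | P6 6-19 | P0 19-21 | P2 21-25 | P5 25-39 | P1 39-48 | P7 48-54 | P4 54-67 | P3 67-73 |
Completion: P0=21  P1=48  P2=25  P3=73  P4=67  P5=39  P6=19  P7=54
Response(P0) = first start − arrival = 0 − 0 = 0

0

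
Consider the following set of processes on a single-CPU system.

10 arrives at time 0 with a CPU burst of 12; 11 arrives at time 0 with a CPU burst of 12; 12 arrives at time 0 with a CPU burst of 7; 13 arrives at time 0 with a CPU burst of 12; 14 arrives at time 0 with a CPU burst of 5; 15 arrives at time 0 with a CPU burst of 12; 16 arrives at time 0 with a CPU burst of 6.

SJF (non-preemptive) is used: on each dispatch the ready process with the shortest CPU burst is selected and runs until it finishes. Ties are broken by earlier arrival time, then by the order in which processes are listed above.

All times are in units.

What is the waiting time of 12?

11

Schedule: | 14 0-5 | 16 5-11 | 12 11-18 | 10 18-30 | 11 30-42 | 13 42-54 | 15 54-66 |
Completion: 10=30  11=42  12=18  13=54  14=5  15=66  16=11
Waiting(12) = turnaround − burst = 18 − 7 = 11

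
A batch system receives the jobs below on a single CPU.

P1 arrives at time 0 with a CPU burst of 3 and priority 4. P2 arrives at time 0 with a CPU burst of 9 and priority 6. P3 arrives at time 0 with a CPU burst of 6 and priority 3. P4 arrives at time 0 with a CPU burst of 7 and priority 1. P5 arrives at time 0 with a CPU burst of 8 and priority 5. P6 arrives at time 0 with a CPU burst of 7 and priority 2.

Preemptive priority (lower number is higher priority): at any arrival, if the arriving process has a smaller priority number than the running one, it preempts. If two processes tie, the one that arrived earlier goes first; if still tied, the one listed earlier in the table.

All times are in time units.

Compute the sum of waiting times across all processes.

Timeline: | P4 0-7 | P6 7-14 | P3 14-20 | P1 20-23 | P5 23-31 | P2 31-40 |
Completion: P1=23  P2=40  P3=20  P4=7  P5=31  P6=14
Waiting = turnaround − burst: P1=20, P2=31, P3=14, P4=0, P5=23, P6=7
Total waiting = 20 + 31 + 14 + 0 + 23 + 7 = 95

95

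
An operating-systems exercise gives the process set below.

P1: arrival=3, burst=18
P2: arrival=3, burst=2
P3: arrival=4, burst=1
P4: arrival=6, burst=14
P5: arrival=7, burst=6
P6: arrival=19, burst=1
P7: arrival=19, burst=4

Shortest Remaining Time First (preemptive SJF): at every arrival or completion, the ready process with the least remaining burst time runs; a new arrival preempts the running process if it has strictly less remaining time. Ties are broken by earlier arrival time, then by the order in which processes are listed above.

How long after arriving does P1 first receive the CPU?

Gantt: | idle 0-3 | P2 3-5 | P3 5-6 | P4 6-7 | P5 7-13 | P4 13-19 | P6 19-20 | P7 20-24 | P4 24-31 | P1 31-49 |
Completion: P1=49  P2=5  P3=6  P4=31  P5=13  P6=20  P7=24
Response(P1) = first start − arrival = 31 − 3 = 28

28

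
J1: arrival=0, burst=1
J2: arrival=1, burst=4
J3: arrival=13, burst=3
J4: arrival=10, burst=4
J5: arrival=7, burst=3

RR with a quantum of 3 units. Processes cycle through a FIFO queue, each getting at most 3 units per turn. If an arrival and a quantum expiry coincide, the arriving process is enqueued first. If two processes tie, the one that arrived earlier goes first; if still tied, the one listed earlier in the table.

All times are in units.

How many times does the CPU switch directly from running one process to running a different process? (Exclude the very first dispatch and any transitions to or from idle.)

4

Schedule: | J1 0-1 | J2 1-5 | idle 5-7 | J5 7-10 | J4 10-13 | J3 13-16 | J4 16-17 |
Completion: J1=1  J2=5  J3=16  J4=17  J5=10
Turnaround (C−A): J1=1  J2=4  J3=3  J4=7  J5=3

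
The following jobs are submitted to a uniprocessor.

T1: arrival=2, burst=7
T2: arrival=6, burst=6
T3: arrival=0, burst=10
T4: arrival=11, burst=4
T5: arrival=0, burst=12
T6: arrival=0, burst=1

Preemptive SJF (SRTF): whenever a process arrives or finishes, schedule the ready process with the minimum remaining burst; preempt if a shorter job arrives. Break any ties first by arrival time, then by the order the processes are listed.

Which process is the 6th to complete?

T5

Gantt: | T6 0-1 | T3 1-2 | T1 2-9 | T2 9-15 | T4 15-19 | T3 19-28 | T5 28-40 |
Completion: T1=9  T2=15  T3=28  T4=19  T5=40  T6=1
Finish order: T6 → T1 → T2 → T4 → T3 → T5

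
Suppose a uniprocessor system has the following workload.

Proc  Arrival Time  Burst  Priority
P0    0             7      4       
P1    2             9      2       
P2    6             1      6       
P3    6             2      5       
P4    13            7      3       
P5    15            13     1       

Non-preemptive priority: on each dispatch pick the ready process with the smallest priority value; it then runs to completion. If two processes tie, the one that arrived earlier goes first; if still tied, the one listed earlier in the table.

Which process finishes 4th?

Schedule: | P0 0-7 | P1 7-16 | P5 16-29 | P4 29-36 | P3 36-38 | P2 38-39 |
Completion: P0=7  P1=16  P2=39  P3=38  P4=36  P5=29
Turnaround (C−A): P0=7  P1=14  P2=33  P3=32  P4=23  P5=14
Finish order: P0 → P1 → P5 → P4 → P3 → P2

P4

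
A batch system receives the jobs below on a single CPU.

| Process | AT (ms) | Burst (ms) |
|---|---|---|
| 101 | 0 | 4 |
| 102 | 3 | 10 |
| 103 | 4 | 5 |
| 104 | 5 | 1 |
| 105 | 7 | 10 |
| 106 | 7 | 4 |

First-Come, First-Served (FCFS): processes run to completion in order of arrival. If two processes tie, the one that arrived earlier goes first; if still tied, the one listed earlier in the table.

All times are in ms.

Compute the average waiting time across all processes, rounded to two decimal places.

10.17

Timeline: | 101 0-4 | 102 4-14 | 103 14-19 | 104 19-20 | 105 20-30 | 106 30-34 |
Completion: 101=4  102=14  103=19  104=20  105=30  106=34
Waiting times: 101=0, 102=1, 103=10, 104=14, 105=13, 106=23
Average waiting = (0+1+10+14+13+23) / 6 = 61/6 = 10.17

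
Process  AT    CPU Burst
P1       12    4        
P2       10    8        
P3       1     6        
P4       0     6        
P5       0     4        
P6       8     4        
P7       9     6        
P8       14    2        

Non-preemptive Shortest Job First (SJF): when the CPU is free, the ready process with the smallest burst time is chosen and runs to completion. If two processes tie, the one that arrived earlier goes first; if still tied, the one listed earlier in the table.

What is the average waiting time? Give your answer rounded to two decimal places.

8.50

Gantt: | P5 0-4 | P4 4-10 | P6 10-14 | P8 14-16 | P1 16-20 | P3 20-26 | P7 26-32 | P2 32-40 |
Completion: P1=20  P2=40  P3=26  P4=10  P5=4  P6=14  P7=32  P8=16
Turnaround (C−A): P1=8  P2=30  P3=25  P4=10  P5=4  P6=6  P7=23  P8=2
Waiting times: P1=4, P2=22, P3=19, P4=4, P5=0, P6=2, P7=17, P8=0
Average waiting = (4+22+19+4+0+2+17+0) / 8 = 68/8 = 8.50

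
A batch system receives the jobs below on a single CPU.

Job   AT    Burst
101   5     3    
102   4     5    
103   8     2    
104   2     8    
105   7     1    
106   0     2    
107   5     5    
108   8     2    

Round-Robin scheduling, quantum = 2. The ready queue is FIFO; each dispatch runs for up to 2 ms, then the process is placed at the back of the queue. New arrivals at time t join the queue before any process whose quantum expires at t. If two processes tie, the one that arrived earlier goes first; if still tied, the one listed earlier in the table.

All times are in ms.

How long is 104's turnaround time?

25

Timeline: | 106 0-2 | 104 2-4 | 102 4-6 | 104 6-8 | 101 8-10 | 107 10-12 | 102 12-14 | 105 14-15 | 103 15-17 | 108 17-19 | 104 19-21 | 101 21-22 | 107 22-24 | 102 24-25 | 104 25-27 | 107 27-28 |
Completion: 101=22  102=25  103=17  104=27  105=15  106=2  107=28  108=19
Turnaround(104) = completion − arrival = 27 − 2 = 25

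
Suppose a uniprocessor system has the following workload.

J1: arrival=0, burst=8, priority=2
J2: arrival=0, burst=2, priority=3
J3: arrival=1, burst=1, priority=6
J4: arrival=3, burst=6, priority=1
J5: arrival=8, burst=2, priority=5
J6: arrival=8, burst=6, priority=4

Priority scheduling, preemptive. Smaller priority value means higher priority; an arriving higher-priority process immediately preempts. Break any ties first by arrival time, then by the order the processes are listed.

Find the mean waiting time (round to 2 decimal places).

10.83

Timeline: | J1 0-3 | J4 3-9 | J1 9-14 | J2 14-16 | J6 16-22 | J5 22-24 | J3 24-25 |
Completion: J1=14  J2=16  J3=25  J4=9  J5=24  J6=22
Waiting times: J1=6, J2=14, J3=23, J4=0, J5=14, J6=8
Average waiting = (6+14+23+0+14+8) / 6 = 65/6 = 10.83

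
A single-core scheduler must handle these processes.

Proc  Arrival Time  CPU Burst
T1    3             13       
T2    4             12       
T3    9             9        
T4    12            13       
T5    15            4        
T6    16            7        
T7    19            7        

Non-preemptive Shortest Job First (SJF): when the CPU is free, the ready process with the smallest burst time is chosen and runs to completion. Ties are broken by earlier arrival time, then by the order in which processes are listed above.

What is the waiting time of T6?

4

Schedule: | idle 0-3 | T1 3-16 | T5 16-20 | T6 20-27 | T7 27-34 | T3 34-43 | T2 43-55 | T4 55-68 |
Completion: T1=16  T2=55  T3=43  T4=68  T5=20  T6=27  T7=34
Waiting(T6) = turnaround − burst = 11 − 7 = 4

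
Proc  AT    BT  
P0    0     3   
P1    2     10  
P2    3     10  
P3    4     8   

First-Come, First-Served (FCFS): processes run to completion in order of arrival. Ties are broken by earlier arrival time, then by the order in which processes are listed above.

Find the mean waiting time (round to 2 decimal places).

Schedule: | P0 0-3 | P1 3-13 | P2 13-23 | P3 23-31 |
Completion: P0=3  P1=13  P2=23  P3=31
Turnaround (C−A): P0=3  P1=11  P2=20  P3=27
Waiting times: P0=0, P1=1, P2=10, P3=19
Average waiting = (0+1+10+19) / 4 = 30/4 = 7.50

7.50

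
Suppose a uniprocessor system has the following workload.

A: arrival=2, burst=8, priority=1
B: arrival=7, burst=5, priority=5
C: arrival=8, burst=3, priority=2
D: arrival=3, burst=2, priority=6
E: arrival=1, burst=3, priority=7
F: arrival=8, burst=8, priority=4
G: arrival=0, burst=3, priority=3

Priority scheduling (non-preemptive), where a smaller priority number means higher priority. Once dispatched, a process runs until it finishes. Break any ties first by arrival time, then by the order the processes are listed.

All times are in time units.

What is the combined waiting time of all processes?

77

Gantt: | G 0-3 | A 3-11 | C 11-14 | F 14-22 | B 22-27 | D 27-29 | E 29-32 |
Completion: A=11  B=27  C=14  D=29  E=32  F=22  G=3
Turnaround (C−A): A=9  B=20  C=6  D=26  E=31  F=14  G=3
Waiting = turnaround − burst: A=1, B=15, C=3, D=24, E=28, F=6, G=0
Total waiting = 1 + 15 + 3 + 24 + 28 + 6 + 0 = 77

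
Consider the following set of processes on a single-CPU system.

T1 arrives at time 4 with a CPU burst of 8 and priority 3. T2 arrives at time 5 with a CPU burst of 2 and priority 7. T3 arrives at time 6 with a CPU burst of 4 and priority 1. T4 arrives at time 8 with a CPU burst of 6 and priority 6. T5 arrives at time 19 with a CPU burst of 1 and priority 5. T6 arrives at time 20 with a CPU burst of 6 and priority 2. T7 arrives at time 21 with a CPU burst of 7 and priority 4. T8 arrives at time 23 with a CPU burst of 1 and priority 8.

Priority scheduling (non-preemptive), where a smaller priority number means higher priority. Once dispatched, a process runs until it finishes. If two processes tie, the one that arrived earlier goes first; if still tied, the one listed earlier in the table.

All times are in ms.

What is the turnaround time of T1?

8

Schedule: | idle 0-4 | T1 4-12 | T3 12-16 | T4 16-22 | T6 22-28 | T7 28-35 | T5 35-36 | T2 36-38 | T8 38-39 |
Completion: T1=12  T2=38  T3=16  T4=22  T5=36  T6=28  T7=35  T8=39
Turnaround (C−A): T1=8  T2=33  T3=10  T4=14  T5=17  T6=8  T7=14  T8=16
Turnaround(T1) = completion − arrival = 12 − 4 = 8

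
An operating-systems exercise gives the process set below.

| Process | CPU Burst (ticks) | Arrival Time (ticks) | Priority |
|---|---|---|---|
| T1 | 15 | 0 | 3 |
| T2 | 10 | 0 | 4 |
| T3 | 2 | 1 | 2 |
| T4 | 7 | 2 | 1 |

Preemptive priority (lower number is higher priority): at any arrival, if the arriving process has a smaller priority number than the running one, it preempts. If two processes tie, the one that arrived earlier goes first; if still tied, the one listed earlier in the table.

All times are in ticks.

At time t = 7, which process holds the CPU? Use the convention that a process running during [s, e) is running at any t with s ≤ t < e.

T4

Timeline: | T1 0-1 | T3 1-2 | T4 2-9 | T3 9-10 | T1 10-24 | T2 24-34 |
Completion: T1=24  T2=34  T3=10  T4=9
Turnaround (C−A): T1=24  T2=34  T3=9  T4=7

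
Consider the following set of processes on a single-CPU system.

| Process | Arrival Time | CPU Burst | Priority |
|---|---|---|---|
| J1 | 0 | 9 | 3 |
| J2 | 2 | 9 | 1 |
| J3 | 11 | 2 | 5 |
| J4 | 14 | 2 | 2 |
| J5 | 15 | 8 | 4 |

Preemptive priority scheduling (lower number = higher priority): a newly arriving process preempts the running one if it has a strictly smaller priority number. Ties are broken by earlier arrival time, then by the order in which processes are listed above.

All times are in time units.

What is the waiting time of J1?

11

Gantt: | J1 0-2 | J2 2-11 | J1 11-14 | J4 14-16 | J1 16-20 | J5 20-28 | J3 28-30 |
Completion: J1=20  J2=11  J3=30  J4=16  J5=28
Turnaround (C−A): J1=20  J2=9  J3=19  J4=2  J5=13
Waiting(J1) = turnaround − burst = 20 − 9 = 11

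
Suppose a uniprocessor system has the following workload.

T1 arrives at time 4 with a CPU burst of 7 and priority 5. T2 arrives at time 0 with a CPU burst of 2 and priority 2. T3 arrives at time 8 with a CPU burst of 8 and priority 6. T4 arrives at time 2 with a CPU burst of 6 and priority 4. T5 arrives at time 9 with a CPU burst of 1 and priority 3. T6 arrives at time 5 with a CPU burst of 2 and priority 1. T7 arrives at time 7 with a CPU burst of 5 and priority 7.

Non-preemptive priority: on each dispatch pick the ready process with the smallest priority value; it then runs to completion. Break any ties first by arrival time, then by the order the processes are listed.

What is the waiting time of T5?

Gantt: | T2 0-2 | T4 2-8 | T6 8-10 | T5 10-11 | T1 11-18 | T3 18-26 | T7 26-31 |
Completion: T1=18  T2=2  T3=26  T4=8  T5=11  T6=10  T7=31
Turnaround (C−A): T1=14  T2=2  T3=18  T4=6  T5=2  T6=5  T7=24
Waiting(T5) = turnaround − burst = 2 − 1 = 1

1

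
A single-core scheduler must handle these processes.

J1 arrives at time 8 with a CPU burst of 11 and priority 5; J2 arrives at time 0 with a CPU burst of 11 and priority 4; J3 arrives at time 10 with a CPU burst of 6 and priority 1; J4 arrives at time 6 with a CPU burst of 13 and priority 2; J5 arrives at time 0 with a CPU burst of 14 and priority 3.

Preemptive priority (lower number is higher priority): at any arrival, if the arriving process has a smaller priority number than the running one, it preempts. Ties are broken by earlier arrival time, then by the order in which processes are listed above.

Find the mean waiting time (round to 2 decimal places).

18.80

Schedule: | J5 0-6 | J4 6-10 | J3 10-16 | J4 16-25 | J5 25-33 | J2 33-44 | J1 44-55 |
Completion: J1=55  J2=44  J3=16  J4=25  J5=33
Waiting times: J1=36, J2=33, J3=0, J4=6, J5=19
Average waiting = (36+33+0+6+19) / 5 = 94/5 = 18.80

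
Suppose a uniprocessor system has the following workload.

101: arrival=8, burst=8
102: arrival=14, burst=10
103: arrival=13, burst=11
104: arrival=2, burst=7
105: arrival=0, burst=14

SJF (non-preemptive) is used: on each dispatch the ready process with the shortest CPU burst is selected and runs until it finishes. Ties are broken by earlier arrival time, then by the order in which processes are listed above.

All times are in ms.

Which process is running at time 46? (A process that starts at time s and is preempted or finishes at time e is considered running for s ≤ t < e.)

103

Timeline: | 105 0-14 | 104 14-21 | 101 21-29 | 102 29-39 | 103 39-50 |
Completion: 101=29  102=39  103=50  104=21  105=14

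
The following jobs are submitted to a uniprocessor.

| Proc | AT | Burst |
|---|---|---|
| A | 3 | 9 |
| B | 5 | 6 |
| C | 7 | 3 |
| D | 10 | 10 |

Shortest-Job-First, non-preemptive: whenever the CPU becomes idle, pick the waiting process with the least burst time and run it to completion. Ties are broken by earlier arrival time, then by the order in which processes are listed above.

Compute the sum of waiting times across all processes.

Gantt: | idle 0-3 | A 3-12 | C 12-15 | B 15-21 | D 21-31 |
Completion: A=12  B=21  C=15  D=31
Waiting = turnaround − burst: A=0, B=10, C=5, D=11
Total waiting = 0 + 10 + 5 + 11 = 26

26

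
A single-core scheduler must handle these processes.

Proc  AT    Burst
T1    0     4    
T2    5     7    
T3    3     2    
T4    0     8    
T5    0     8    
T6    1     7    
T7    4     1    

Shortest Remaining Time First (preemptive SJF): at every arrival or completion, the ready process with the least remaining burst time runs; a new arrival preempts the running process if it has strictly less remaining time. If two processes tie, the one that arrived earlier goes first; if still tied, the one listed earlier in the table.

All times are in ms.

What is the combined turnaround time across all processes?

104

Gantt: | T1 0-4 | T7 4-5 | T3 5-7 | T6 7-14 | T2 14-21 | T4 21-29 | T5 29-37 |
Completion: T1=4  T2=21  T3=7  T4=29  T5=37  T6=14  T7=5
Turnaround (C−A): T1=4  T2=16  T3=4  T4=29  T5=37  T6=13  T7=1
Turnaround = completion − arrival: T1=4, T2=16, T3=4, T4=29, T5=37, T6=13, T7=1
Total turnaround = 4 + 16 + 4 + 29 + 37 + 13 + 1 = 104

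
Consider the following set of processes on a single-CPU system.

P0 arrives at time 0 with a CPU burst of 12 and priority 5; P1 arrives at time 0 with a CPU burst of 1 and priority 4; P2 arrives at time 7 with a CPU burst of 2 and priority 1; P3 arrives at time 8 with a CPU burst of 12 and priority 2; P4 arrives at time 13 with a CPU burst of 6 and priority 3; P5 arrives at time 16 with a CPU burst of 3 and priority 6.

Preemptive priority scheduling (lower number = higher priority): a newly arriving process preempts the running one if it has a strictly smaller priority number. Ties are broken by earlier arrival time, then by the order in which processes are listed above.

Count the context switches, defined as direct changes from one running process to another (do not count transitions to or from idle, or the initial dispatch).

Timeline: | P1 0-1 | P0 1-7 | P2 7-9 | P3 9-21 | P4 21-27 | P0 27-33 | P5 33-36 |
Completion: P0=33  P1=1  P2=9  P3=21  P4=27  P5=36
Turnaround (C−A): P0=33  P1=1  P2=2  P3=13  P4=14  P5=20

6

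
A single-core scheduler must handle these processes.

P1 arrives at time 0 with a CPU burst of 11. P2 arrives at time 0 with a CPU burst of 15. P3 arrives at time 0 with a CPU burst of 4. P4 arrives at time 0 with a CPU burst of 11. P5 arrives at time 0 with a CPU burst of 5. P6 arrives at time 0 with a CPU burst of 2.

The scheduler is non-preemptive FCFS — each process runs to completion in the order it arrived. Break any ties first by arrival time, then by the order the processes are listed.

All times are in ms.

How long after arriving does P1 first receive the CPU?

0

Gantt: | P1 0-11 | P2 11-26 | P3 26-30 | P4 30-41 | P5 41-46 | P6 46-48 |
Completion: P1=11  P2=26  P3=30  P4=41  P5=46  P6=48
Response(P1) = first start − arrival = 0 − 0 = 0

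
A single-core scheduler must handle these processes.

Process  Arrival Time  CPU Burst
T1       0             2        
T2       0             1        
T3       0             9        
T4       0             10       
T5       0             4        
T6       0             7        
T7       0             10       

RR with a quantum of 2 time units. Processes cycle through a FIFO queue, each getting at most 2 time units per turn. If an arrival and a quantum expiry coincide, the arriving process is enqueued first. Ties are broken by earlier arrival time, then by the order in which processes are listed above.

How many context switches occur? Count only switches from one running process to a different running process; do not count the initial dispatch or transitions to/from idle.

Schedule: | T1 0-2 | T2 2-3 | T3 3-5 | T4 5-7 | T5 7-9 | T6 9-11 | T7 11-13 | T3 13-15 | T4 15-17 | T5 17-19 | T6 19-21 | T7 21-23 | T3 23-25 | T4 25-27 | T6 27-29 | T7 29-31 | T3 31-33 | T4 33-35 | T6 35-36 | T7 36-38 | T3 38-39 | T4 39-41 | T7 41-43 |
Completion: T1=2  T2=3  T3=39  T4=41  T5=19  T6=36  T7=43
Turnaround (C−A): T1=2  T2=3  T3=39  T4=41  T5=19  T6=36  T7=43

22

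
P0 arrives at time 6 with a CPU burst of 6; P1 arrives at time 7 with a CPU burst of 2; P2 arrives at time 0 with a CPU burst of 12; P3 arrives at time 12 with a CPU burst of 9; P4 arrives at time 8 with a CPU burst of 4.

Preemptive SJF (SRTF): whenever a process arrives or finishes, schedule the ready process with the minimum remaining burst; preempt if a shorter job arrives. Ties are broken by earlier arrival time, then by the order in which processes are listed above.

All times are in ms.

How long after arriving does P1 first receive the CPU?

Gantt: | P2 0-7 | P1 7-9 | P4 9-13 | P2 13-18 | P0 18-24 | P3 24-33 |
Completion: P0=24  P1=9  P2=18  P3=33  P4=13
Turnaround (C−A): P0=18  P1=2  P2=18  P3=21  P4=5
Response(P1) = first start − arrival = 7 − 7 = 0

0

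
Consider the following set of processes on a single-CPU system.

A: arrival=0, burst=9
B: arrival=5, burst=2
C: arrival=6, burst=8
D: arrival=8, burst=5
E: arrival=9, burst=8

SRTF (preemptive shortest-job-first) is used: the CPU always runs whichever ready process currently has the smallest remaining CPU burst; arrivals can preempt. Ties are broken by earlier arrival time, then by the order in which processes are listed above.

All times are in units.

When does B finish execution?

7

Gantt: | A 0-5 | B 5-7 | A 7-11 | D 11-16 | C 16-24 | E 24-32 |
Completion: A=11  B=7  C=24  D=16  E=32
Turnaround (C−A): A=11  B=2  C=18  D=8  E=23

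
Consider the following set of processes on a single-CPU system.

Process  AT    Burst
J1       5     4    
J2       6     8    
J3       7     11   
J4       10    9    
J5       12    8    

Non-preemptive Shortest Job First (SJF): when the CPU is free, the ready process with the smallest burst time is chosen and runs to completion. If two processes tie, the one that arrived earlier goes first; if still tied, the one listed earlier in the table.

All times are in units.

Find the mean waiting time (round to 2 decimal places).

10.00

Gantt: | idle 0-5 | J1 5-9 | J2 9-17 | J5 17-25 | J4 25-34 | J3 34-45 |
Completion: J1=9  J2=17  J3=45  J4=34  J5=25
Waiting times: J1=0, J2=3, J3=27, J4=15, J5=5
Average waiting = (0+3+27+15+5) / 5 = 50/5 = 10.00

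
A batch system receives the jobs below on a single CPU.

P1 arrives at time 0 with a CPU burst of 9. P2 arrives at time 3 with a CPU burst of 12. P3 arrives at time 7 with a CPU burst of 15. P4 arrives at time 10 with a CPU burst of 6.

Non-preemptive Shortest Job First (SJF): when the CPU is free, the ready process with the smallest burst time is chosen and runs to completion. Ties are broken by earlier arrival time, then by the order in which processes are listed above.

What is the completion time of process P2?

Schedule: | P1 0-9 | P2 9-21 | P4 21-27 | P3 27-42 |
Completion: P1=9  P2=21  P3=42  P4=27

21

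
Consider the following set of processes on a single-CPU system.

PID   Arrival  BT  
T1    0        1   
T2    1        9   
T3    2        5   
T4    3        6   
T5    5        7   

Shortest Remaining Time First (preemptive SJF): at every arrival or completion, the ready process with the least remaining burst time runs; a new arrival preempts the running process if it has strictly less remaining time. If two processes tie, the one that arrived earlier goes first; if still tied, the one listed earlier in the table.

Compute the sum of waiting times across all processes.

30

Timeline: | T1 0-1 | T2 1-2 | T3 2-7 | T4 7-13 | T5 13-20 | T2 20-28 |
Completion: T1=1  T2=28  T3=7  T4=13  T5=20
Turnaround (C−A): T1=1  T2=27  T3=5  T4=10  T5=15
Waiting = turnaround − burst: T1=0, T2=18, T3=0, T4=4, T5=8
Total waiting = 0 + 18 + 0 + 4 + 8 = 30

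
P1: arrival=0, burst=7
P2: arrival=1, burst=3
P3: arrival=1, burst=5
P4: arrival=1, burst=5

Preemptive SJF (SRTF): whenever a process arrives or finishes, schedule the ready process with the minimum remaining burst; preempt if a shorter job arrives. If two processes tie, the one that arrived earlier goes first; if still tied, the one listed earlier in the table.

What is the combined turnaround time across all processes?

44

Gantt: | P1 0-1 | P2 1-4 | P3 4-9 | P4 9-14 | P1 14-20 |
Completion: P1=20  P2=4  P3=9  P4=14
Turnaround (C−A): P1=20  P2=3  P3=8  P4=13
Turnaround = completion − arrival: P1=20, P2=3, P3=8, P4=13
Total turnaround = 20 + 3 + 8 + 13 = 44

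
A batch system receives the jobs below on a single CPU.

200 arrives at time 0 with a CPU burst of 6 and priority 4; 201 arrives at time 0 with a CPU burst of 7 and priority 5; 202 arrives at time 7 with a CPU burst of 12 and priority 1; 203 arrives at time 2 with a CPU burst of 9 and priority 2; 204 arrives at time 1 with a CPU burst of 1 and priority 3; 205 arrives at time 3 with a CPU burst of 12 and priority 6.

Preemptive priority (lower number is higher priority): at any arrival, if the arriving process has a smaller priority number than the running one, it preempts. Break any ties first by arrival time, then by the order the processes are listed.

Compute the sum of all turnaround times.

Gantt: | 200 0-1 | 204 1-2 | 203 2-7 | 202 7-19 | 203 19-23 | 200 23-28 | 201 28-35 | 205 35-47 |
Completion: 200=28  201=35  202=19  203=23  204=2  205=47
Turnaround (C−A): 200=28  201=35  202=12  203=21  204=1  205=44
Turnaround = completion − arrival: 200=28, 201=35, 202=12, 203=21, 204=1, 205=44
Total turnaround = 28 + 35 + 12 + 21 + 1 + 44 = 141

141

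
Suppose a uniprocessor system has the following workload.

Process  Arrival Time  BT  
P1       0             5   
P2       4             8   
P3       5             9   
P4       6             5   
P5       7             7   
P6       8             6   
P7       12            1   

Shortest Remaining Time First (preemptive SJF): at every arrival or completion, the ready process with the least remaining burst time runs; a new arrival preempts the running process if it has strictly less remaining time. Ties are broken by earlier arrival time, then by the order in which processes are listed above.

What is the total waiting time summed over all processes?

62

Schedule: | P1 0-5 | P2 5-6 | P4 6-11 | P6 11-12 | P7 12-13 | P6 13-18 | P2 18-25 | P5 25-32 | P3 32-41 |
Completion: P1=5  P2=25  P3=41  P4=11  P5=32  P6=18  P7=13
Waiting = turnaround − burst: P1=0, P2=13, P3=27, P4=0, P5=18, P6=4, P7=0
Total waiting = 0 + 13 + 27 + 0 + 18 + 4 + 0 = 62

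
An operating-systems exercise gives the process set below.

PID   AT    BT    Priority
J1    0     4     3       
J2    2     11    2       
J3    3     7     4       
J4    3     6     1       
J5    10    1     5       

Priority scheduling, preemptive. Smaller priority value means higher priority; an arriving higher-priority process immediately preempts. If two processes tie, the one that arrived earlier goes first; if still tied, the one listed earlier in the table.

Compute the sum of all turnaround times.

88

Timeline: | J1 0-2 | J2 2-3 | J4 3-9 | J2 9-19 | J1 19-21 | J3 21-28 | J5 28-29 |
Completion: J1=21  J2=19  J3=28  J4=9  J5=29
Turnaround (C−A): J1=21  J2=17  J3=25  J4=6  J5=19
Turnaround = completion − arrival: J1=21, J2=17, J3=25, J4=6, J5=19
Total turnaround = 21 + 17 + 25 + 6 + 19 = 88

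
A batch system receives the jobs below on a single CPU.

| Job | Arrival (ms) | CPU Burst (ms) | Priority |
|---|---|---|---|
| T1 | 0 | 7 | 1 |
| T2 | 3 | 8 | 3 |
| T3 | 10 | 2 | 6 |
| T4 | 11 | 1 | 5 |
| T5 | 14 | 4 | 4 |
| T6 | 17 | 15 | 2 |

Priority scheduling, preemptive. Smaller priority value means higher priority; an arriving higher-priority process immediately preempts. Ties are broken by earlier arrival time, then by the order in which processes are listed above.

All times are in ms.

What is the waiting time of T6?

0

Gantt: | T1 0-7 | T2 7-15 | T5 15-17 | T6 17-32 | T5 32-34 | T4 34-35 | T3 35-37 |
Completion: T1=7  T2=15  T3=37  T4=35  T5=34  T6=32
Turnaround (C−A): T1=7  T2=12  T3=27  T4=24  T5=20  T6=15
Waiting(T6) = turnaround − burst = 15 − 15 = 0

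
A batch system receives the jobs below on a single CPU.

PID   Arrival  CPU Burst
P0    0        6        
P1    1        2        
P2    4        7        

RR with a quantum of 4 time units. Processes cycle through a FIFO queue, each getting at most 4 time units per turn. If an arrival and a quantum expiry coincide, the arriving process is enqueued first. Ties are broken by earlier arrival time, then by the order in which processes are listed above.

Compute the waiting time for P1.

3

Schedule: | P0 0-4 | P1 4-6 | P2 6-10 | P0 10-12 | P2 12-15 |
Completion: P0=12  P1=6  P2=15
Waiting(P1) = turnaround − burst = 5 − 2 = 3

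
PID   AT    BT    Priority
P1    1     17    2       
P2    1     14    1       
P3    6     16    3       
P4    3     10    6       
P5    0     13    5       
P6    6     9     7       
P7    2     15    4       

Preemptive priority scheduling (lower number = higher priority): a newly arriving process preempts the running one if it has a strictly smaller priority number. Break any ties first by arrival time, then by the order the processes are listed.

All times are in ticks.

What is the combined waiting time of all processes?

299

Gantt: | P5 0-1 | P2 1-15 | P1 15-32 | P3 32-48 | P7 48-63 | P5 63-75 | P4 75-85 | P6 85-94 |
Completion: P1=32  P2=15  P3=48  P4=85  P5=75  P6=94  P7=63
Turnaround (C−A): P1=31  P2=14  P3=42  P4=82  P5=75  P6=88  P7=61
Waiting = turnaround − burst: P1=14, P2=0, P3=26, P4=72, P5=62, P6=79, P7=46
Total waiting = 14 + 0 + 26 + 72 + 62 + 79 + 46 = 299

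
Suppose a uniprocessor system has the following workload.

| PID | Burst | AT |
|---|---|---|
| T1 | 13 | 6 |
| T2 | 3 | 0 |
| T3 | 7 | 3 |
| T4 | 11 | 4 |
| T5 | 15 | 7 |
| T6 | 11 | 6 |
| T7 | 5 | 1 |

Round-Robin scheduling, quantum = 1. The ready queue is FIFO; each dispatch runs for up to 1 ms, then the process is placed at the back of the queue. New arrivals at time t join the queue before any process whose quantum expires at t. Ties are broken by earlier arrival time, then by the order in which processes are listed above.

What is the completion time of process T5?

65

Timeline: | T2 0-1 | T7 1-2 | T2 2-3 | T7 3-4 | T3 4-5 | T2 5-6 | T4 6-7 | T7 7-8 | T3 8-9 | T1 9-10 | T6 10-11 | T5 11-12 | T4 12-13 | T7 13-14 | T3 14-15 | T1 15-16 | T6 16-17 | T5 17-18 | T4 18-19 | T7 19-20 | T3 20-21 | T1 21-22 | T6 22-23 | T5 23-24 | T4 24-25 | T3 25-26 | T1 26-27 | T6 27-28 | T5 28-29 | T4 29-30 | T3 30-31 | T1 31-32 | T6 32-33 | T5 33-34 | T4 34-35 | T3 35-36 | T1 36-37 | T6 37-38 | T5 38-39 | T4 39-40 | T1 40-41 | T6 41-42 | T5 42-43 | T4 43-44 | T1 44-45 | T6 45-46 | T5 46-47 | T4 47-48 | T1 48-49 | T6 49-50 | T5 50-51 | T4 51-52 | T1 52-53 | T6 53-54 | T5 54-55 | T4 55-56 | T1 56-57 | T6 57-58 | T5 58-59 | T1 59-60 | T5 60-61 | T1 61-62 | T5 62-65 |
Completion: T1=62  T2=6  T3=36  T4=56  T5=65  T6=58  T7=20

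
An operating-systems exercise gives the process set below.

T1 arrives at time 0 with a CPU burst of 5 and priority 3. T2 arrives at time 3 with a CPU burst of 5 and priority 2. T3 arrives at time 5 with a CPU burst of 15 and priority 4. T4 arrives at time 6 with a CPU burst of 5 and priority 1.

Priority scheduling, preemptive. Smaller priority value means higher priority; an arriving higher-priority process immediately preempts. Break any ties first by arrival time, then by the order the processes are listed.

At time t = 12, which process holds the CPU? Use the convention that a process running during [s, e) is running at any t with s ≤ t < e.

T2

Schedule: | T1 0-3 | T2 3-6 | T4 6-11 | T2 11-13 | T1 13-15 | T3 15-30 |
Completion: T1=15  T2=13  T3=30  T4=11
Turnaround (C−A): T1=15  T2=10  T3=25  T4=5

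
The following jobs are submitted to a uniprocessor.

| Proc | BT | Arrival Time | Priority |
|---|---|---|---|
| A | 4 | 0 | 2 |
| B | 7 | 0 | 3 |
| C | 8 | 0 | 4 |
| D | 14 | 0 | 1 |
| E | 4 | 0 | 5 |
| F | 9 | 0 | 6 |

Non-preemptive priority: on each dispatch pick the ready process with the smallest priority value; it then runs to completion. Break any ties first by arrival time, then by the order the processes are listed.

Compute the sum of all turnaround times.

173

Schedule: | D 0-14 | A 14-18 | B 18-25 | C 25-33 | E 33-37 | F 37-46 |
Completion: A=18  B=25  C=33  D=14  E=37  F=46
Turnaround = completion − arrival: A=18, B=25, C=33, D=14, E=37, F=46
Total turnaround = 18 + 25 + 33 + 14 + 37 + 46 = 173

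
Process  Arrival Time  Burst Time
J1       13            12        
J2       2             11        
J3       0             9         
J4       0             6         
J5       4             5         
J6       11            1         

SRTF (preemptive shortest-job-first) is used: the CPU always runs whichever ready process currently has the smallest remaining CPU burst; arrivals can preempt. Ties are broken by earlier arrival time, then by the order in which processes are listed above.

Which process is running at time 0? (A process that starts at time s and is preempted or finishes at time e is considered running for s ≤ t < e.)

J4

Timeline: | J4 0-6 | J5 6-11 | J6 11-12 | J3 12-21 | J2 21-32 | J1 32-44 |
Completion: J1=44  J2=32  J3=21  J4=6  J5=11  J6=12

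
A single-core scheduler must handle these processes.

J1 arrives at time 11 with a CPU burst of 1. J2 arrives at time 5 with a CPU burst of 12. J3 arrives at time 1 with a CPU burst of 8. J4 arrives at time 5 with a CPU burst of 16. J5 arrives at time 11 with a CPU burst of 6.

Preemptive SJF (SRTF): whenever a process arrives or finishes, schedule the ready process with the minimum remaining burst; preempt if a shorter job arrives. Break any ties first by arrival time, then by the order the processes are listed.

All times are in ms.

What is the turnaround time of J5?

7

Timeline: | idle 0-1 | J3 1-9 | J2 9-11 | J1 11-12 | J5 12-18 | J2 18-28 | J4 28-44 |
Completion: J1=12  J2=28  J3=9  J4=44  J5=18
Turnaround (C−A): J1=1  J2=23  J3=8  J4=39  J5=7
Turnaround(J5) = completion − arrival = 18 − 11 = 7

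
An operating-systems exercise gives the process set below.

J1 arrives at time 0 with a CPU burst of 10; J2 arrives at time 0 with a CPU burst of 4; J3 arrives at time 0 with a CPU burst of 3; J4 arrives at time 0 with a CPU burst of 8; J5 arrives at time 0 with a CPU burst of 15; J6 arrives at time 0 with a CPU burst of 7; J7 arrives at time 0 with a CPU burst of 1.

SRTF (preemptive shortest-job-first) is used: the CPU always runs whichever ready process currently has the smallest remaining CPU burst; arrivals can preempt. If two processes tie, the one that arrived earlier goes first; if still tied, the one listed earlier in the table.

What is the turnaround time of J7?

Schedule: | J7 0-1 | J3 1-4 | J2 4-8 | J6 8-15 | J4 15-23 | J1 23-33 | J5 33-48 |
Completion: J1=33  J2=8  J3=4  J4=23  J5=48  J6=15  J7=1
Turnaround (C−A): J1=33  J2=8  J3=4  J4=23  J5=48  J6=15  J7=1
Turnaround(J7) = completion − arrival = 1 − 0 = 1

1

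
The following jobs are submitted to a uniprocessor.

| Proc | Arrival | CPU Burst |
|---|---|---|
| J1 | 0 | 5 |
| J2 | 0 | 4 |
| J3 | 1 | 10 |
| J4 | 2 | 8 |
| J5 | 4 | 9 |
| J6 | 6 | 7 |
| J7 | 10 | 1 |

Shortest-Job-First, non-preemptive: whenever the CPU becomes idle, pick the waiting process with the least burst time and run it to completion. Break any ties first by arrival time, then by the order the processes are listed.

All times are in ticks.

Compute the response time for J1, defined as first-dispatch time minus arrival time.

Schedule: | J2 0-4 | J1 4-9 | J6 9-16 | J7 16-17 | J4 17-25 | J5 25-34 | J3 34-44 |
Completion: J1=9  J2=4  J3=44  J4=25  J5=34  J6=16  J7=17
Turnaround (C−A): J1=9  J2=4  J3=43  J4=23  J5=30  J6=10  J7=7
Response(J1) = first start − arrival = 4 − 0 = 4

4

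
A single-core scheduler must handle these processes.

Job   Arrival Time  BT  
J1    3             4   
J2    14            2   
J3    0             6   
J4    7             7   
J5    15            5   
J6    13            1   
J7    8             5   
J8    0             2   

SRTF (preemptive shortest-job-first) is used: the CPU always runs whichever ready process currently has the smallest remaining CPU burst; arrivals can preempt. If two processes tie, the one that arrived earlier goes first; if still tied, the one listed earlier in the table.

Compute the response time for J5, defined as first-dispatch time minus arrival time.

5

Gantt: | J8 0-2 | J3 2-3 | J1 3-7 | J3 7-12 | J7 12-13 | J6 13-14 | J2 14-16 | J7 16-20 | J5 20-25 | J4 25-32 |
Completion: J1=7  J2=16  J3=12  J4=32  J5=25  J6=14  J7=20  J8=2
Turnaround (C−A): J1=4  J2=2  J3=12  J4=25  J5=10  J6=1  J7=12  J8=2
Response(J5) = first start − arrival = 20 − 15 = 5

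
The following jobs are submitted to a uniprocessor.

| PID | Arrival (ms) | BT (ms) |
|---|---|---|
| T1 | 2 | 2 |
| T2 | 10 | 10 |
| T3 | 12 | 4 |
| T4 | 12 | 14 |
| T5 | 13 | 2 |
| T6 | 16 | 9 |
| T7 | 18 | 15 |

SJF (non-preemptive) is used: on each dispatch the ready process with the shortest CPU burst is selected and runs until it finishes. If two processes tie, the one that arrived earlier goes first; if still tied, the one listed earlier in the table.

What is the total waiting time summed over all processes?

81

Gantt: | idle 0-2 | T1 2-4 | idle 4-10 | T2 10-20 | T5 20-22 | T3 22-26 | T6 26-35 | T4 35-49 | T7 49-64 |
Completion: T1=4  T2=20  T3=26  T4=49  T5=22  T6=35  T7=64
Turnaround (C−A): T1=2  T2=10  T3=14  T4=37  T5=9  T6=19  T7=46
Waiting = turnaround − burst: T1=0, T2=0, T3=10, T4=23, T5=7, T6=10, T7=31
Total waiting = 0 + 0 + 10 + 23 + 7 + 10 + 31 = 81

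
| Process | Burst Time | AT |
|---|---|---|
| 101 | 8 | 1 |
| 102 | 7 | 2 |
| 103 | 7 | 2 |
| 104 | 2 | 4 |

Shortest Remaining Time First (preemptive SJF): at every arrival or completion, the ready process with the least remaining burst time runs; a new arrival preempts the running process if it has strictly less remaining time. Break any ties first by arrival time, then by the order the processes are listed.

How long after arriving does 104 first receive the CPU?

Schedule: | idle 0-1 | 101 1-4 | 104 4-6 | 101 6-11 | 102 11-18 | 103 18-25 |
Completion: 101=11  102=18  103=25  104=6
Turnaround (C−A): 101=10  102=16  103=23  104=2
Response(104) = first start − arrival = 4 − 4 = 0

0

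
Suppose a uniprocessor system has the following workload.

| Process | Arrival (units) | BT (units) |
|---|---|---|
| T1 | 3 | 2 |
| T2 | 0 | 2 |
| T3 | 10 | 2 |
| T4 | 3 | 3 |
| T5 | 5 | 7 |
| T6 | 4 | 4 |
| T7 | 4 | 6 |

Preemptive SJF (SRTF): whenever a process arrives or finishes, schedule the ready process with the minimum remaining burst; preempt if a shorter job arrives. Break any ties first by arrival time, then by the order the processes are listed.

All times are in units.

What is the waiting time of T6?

Timeline: | T2 0-2 | idle 2-3 | T1 3-5 | T4 5-8 | T6 8-12 | T3 12-14 | T7 14-20 | T5 20-27 |
Completion: T1=5  T2=2  T3=14  T4=8  T5=27  T6=12  T7=20
Turnaround (C−A): T1=2  T2=2  T3=4  T4=5  T5=22  T6=8  T7=16
Waiting(T6) = turnaround − burst = 8 − 4 = 4

4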